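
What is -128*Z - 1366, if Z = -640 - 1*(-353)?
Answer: 35370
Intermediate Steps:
Z = -287 (Z = -640 + 353 = -287)
-128*Z - 1366 = -128*(-287) - 1366 = 36736 - 1366 = 35370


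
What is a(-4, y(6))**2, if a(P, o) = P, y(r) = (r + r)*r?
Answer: 16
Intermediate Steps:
y(r) = 2*r**2 (y(r) = (2*r)*r = 2*r**2)
a(-4, y(6))**2 = (-4)**2 = 16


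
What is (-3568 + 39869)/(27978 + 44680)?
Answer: 36301/72658 ≈ 0.49961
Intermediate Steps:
(-3568 + 39869)/(27978 + 44680) = 36301/72658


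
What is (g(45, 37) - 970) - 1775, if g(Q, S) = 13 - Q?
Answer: -2777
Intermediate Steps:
(g(45, 37) - 970) - 1775 = ((13 - 1*45) - 970) - 1775 = ((13 - 45) - 970) - 1775 = (-32 - 970) - 1775 = -1002 - 1775 = -2777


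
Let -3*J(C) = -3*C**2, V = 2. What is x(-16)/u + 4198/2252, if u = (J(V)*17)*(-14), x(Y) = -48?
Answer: 256537/133994 ≈ 1.9145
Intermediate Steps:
J(C) = C**2 (J(C) = -(-1)*C**2 = C**2)
u = -952 (u = (2**2*17)*(-14) = (4*17)*(-14) = 68*(-14) = -952)
x(-16)/u + 4198/2252 = -48/(-952) + 4198/2252 = -48*(-1/952) + 4198*(1/2252) = 6/119 + 2099/1126 = 256537/133994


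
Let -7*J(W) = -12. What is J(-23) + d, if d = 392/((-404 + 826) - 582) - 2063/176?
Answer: -76737/6160 ≈ -12.457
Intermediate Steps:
J(W) = 12/7 (J(W) = -⅐*(-12) = 12/7)
d = -12471/880 (d = 392/(422 - 582) - 2063*1/176 = 392/(-160) - 2063/176 = 392*(-1/160) - 2063/176 = -49/20 - 2063/176 = -12471/880 ≈ -14.172)
J(-23) + d = 12/7 - 12471/880 = -76737/6160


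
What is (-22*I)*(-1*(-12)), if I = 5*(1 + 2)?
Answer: -3960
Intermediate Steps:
I = 15 (I = 5*3 = 15)
(-22*I)*(-1*(-12)) = (-22*15)*(-1*(-12)) = -330*12 = -3960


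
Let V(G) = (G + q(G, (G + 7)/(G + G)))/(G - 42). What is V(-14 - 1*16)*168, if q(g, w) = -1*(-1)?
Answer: 203/3 ≈ 67.667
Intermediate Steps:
q(g, w) = 1
V(G) = (1 + G)/(-42 + G) (V(G) = (G + 1)/(G - 42) = (1 + G)/(-42 + G))
V(-14 - 1*16)*168 = ((1 + (-14 - 1*16))/(-42 + (-14 - 1*16)))*168 = ((1 + (-14 - 16))/(-42 + (-14 - 16)))*168 = ((1 - 30)/(-42 - 30))*168 = (-29/(-72))*168 = -1/72*(-29)*168 = (29/72)*168 = 203/3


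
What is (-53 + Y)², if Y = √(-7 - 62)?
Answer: (53 - I*√69)² ≈ 2740.0 - 880.5*I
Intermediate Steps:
Y = I*√69 (Y = √(-69) = I*√69 ≈ 8.3066*I)
(-53 + Y)² = (-53 + I*√69)²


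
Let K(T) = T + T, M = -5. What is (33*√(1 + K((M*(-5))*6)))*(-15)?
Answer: -495*√301 ≈ -8587.9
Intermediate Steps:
K(T) = 2*T
(33*√(1 + K((M*(-5))*6)))*(-15) = (33*√(1 + 2*(-5*(-5)*6)))*(-15) = (33*√(1 + 2*(25*6)))*(-15) = (33*√(1 + 2*150))*(-15) = (33*√(1 + 300))*(-15) = (33*√301)*(-15) = -495*√301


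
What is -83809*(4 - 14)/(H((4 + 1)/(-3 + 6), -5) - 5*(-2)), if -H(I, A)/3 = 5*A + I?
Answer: 83809/8 ≈ 10476.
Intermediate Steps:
H(I, A) = -15*A - 3*I (H(I, A) = -3*(5*A + I) = -3*(I + 5*A) = -15*A - 3*I)
-83809*(4 - 14)/(H((4 + 1)/(-3 + 6), -5) - 5*(-2)) = -83809*(4 - 14)/((-15*(-5) - 3*(4 + 1)/(-3 + 6)) - 5*(-2)) = -(-838090)/((75 - 15/3) + 10) = -(-838090)/((75 - 3*5/3) + 10) = -(-838090)/((75 - 5) + 10) = -(-838090)/(70 + 10) = -(-838090)/80 = -83809*(-1/8) = 83809/8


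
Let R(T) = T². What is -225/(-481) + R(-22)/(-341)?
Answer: -14189/14911 ≈ -0.95158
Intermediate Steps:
-225/(-481) + R(-22)/(-341) = -225/(-481) + (-22)²/(-341) = -225*(-1/481) + 484*(-1/341) = 225/481 - 44/31 = -14189/14911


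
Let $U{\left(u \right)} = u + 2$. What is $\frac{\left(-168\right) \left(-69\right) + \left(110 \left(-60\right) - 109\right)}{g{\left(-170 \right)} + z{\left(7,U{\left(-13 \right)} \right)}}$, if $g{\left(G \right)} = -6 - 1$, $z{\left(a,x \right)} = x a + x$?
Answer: $- \frac{257}{5} \approx -51.4$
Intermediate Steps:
$U{\left(u \right)} = 2 + u$
$z{\left(a,x \right)} = x + a x$ ($z{\left(a,x \right)} = a x + x = x + a x$)
$g{\left(G \right)} = -7$ ($g{\left(G \right)} = -6 - 1 = -7$)
$\frac{\left(-168\right) \left(-69\right) + \left(110 \left(-60\right) - 109\right)}{g{\left(-170 \right)} + z{\left(7,U{\left(-13 \right)} \right)}} = \frac{\left(-168\right) \left(-69\right) + \left(110 \left(-60\right) - 109\right)}{-7 + \left(2 - 13\right) \left(1 + 7\right)} = \frac{11592 - 6709}{-7 - 88} = \frac{4883}{-95} = 4883 \left(- \frac{1}{95}\right) = - \frac{257}{5}$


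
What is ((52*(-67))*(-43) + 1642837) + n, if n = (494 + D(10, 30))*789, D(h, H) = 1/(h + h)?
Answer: 43649089/20 ≈ 2.1825e+6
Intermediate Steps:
D(h, H) = 1/(2*h)
n = 7796109/20 (n = (494 + (½)/10)*789 = (494 + (½)*(⅒))*789 = (494 + 1/20)*789 = (9881/20)*789 = 7796109/20 ≈ 3.8981e+5)
((52*(-67))*(-43) + 1642837) + n = ((52*(-67))*(-43) + 1642837) + 7796109/20 = (-3484*(-43) + 1642837) + 7796109/20 = (149812 + 1642837) + 7796109/20 = 1792649 + 7796109/20 = 43649089/20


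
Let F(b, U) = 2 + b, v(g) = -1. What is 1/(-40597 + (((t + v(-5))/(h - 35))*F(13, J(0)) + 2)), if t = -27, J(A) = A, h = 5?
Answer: -1/40581 ≈ -2.4642e-5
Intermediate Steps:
1/(-40597 + (((t + v(-5))/(h - 35))*F(13, J(0)) + 2)) = 1/(-40597 + (((-27 - 1)/(5 - 35))*(2 + 13) + 2)) = 1/(-40597 + (-28/(-30)*15 + 2)) = 1/(-40597 + (-28*(-1/30)*15 + 2)) = 1/(-40597 + ((14/15)*15 + 2)) = 1/(-40597 + (14 + 2)) = 1/(-40597 + 16) = 1/(-40581) = -1/40581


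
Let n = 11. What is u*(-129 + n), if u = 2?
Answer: -236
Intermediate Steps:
u*(-129 + n) = 2*(-129 + 11) = 2*(-118) = -236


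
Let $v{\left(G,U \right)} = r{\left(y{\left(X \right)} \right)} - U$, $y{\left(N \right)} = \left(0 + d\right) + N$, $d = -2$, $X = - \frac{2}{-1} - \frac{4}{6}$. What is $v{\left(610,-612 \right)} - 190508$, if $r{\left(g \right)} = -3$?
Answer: $-189899$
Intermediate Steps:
$X = \frac{4}{3}$ ($X = \left(-2\right) \left(-1\right) - \frac{2}{3} = 2 - \frac{2}{3} = \frac{4}{3} \approx 1.3333$)
$y{\left(N \right)} = -2 + N$ ($y{\left(N \right)} = \left(0 - 2\right) + N = -2 + N$)
$v{\left(G,U \right)} = -3 - U$
$v{\left(610,-612 \right)} - 190508 = \left(-3 - -612\right) - 190508 = \left(-3 + 612\right) - 190508 = 609 - 190508 = -189899$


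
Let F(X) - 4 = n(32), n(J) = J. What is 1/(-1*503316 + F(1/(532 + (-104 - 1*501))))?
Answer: -1/503280 ≈ -1.9870e-6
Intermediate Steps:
F(X) = 36 (F(X) = 4 + 32 = 36)
1/(-1*503316 + F(1/(532 + (-104 - 1*501)))) = 1/(-1*503316 + 36) = 1/(-503316 + 36) = 1/(-503280) = -1/503280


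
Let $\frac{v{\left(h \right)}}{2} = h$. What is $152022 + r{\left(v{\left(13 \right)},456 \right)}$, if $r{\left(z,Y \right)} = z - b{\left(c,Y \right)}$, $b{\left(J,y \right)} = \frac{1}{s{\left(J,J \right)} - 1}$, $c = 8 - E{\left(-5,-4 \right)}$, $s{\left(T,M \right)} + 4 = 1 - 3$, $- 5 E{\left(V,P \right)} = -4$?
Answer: $\frac{1064337}{7} \approx 1.5205 \cdot 10^{5}$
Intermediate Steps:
$v{\left(h \right)} = 2 h$
$E{\left(V,P \right)} = \frac{4}{5}$ ($E{\left(V,P \right)} = \left(- \frac{1}{5}\right) \left(-4\right) = \frac{4}{5}$)
$s{\left(T,M \right)} = -6$ ($s{\left(T,M \right)} = -4 + \left(1 - 3\right) = -4 - 2 = -6$)
$c = \frac{36}{5}$ ($c = 8 - \frac{4}{5} = \frac{36}{5} \approx 7.2$)
$b{\left(J,y \right)} = - \frac{1}{7}$ ($b{\left(J,y \right)} = \frac{1}{-6 - 1} = \frac{1}{-7} = - \frac{1}{7}$)
$r{\left(z,Y \right)} = \frac{1}{7} + z$ ($r{\left(z,Y \right)} = z - - \frac{1}{7} = z + \frac{1}{7} = \frac{1}{7} + z$)
$152022 + r{\left(v{\left(13 \right)},456 \right)} = 152022 + \left(\frac{1}{7} + 2 \cdot 13\right) = 152022 + \left(\frac{1}{7} + 26\right) = 152022 + \frac{183}{7} = \frac{1064337}{7}$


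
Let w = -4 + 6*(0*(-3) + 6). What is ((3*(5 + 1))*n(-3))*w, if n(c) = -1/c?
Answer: 192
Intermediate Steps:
w = 32 (w = -4 + 6*(0 + 6) = -4 + 6*6 = -4 + 36 = 32)
((3*(5 + 1))*n(-3))*w = ((3*(5 + 1))*(-1/(-3)))*32 = ((3*6)*(-1*(-⅓)))*32 = (18*(⅓))*32 = 6*32 = 192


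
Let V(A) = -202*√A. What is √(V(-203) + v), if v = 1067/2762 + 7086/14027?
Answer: √(7917776520886 - 1794079184079208*I*√203)/2980198 ≈ 37.94 - 37.929*I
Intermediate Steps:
v = 34538341/38742574 (v = 1067*(1/2762) + 7086*(1/14027) = 1067/2762 + 7086/14027 = 34538341/38742574 ≈ 0.89148)
√(V(-203) + v) = √(-202*I*√203 + 34538341/38742574) = √(34538341/38742574 - 202*I*√203)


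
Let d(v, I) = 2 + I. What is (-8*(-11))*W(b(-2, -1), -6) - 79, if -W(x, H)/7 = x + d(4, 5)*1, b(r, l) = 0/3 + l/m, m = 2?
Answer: -4083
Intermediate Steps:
b(r, l) = l/2 (b(r, l) = 0/3 + l/2 = 0*(⅓) + l*(½) = 0 + l/2 = l/2)
W(x, H) = -49 - 7*x (W(x, H) = -7*(x + (2 + 5)*1) = -7*(x + 7*1) = -7*(x + 7) = -7*(7 + x) = -49 - 7*x)
(-8*(-11))*W(b(-2, -1), -6) - 79 = (-8*(-11))*(-49 - 7*(-1)/2) - 79 = 88*(-49 - 7*(-½)) - 79 = 88*(-49 + 7/2) - 79 = 88*(-91/2) - 79 = -4004 - 79 = -4083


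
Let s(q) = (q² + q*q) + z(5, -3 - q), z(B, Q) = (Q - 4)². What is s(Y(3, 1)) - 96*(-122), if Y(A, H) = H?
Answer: 11778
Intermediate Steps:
z(B, Q) = (-4 + Q)²
s(q) = (-7 - q)² + 2*q² (s(q) = (q² + q*q) + (-4 + (-3 - q))² = (q² + q²) + (-7 - q)² = 2*q² + (-7 - q)² = (-7 - q)² + 2*q²)
s(Y(3, 1)) - 96*(-122) = ((7 + 1)² + 2*1²) - 96*(-122) = (8² + 2*1) + 11712 = (64 + 2) + 11712 = 66 + 11712 = 11778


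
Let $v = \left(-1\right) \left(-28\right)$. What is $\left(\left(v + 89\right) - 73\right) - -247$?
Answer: $291$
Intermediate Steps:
$v = 28$
$\left(\left(v + 89\right) - 73\right) - -247 = \left(\left(28 + 89\right) - 73\right) - -247 = \left(117 - 73\right) + 247 = 44 + 247 = 291$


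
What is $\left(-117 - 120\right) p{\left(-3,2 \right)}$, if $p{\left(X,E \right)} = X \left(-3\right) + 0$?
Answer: $-2133$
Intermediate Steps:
$p{\left(X,E \right)} = - 3 X$ ($p{\left(X,E \right)} = - 3 X + 0 = - 3 X$)
$\left(-117 - 120\right) p{\left(-3,2 \right)} = \left(-117 - 120\right) \left(\left(-3\right) \left(-3\right)\right) = \left(-237\right) 9 = -2133$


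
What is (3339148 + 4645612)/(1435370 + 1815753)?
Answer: 7984760/3251123 ≈ 2.4560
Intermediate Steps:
(3339148 + 4645612)/(1435370 + 1815753) = 7984760/3251123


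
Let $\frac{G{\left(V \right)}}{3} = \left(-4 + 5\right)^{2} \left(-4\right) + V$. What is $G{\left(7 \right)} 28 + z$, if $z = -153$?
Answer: $99$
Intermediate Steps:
$G{\left(V \right)} = -12 + 3 V$ ($G{\left(V \right)} = 3 \left(\left(-4 + 5\right)^{2} \left(-4\right) + V\right) = 3 \left(1^{2} \left(-4\right) + V\right) = 3 \left(1 \left(-4\right) + V\right) = 3 \left(-4 + V\right) = -12 + 3 V$)
$G{\left(7 \right)} 28 + z = \left(-12 + 3 \cdot 7\right) 28 - 153 = \left(-12 + 21\right) 28 - 153 = 9 \cdot 28 - 153 = 252 - 153 = 99$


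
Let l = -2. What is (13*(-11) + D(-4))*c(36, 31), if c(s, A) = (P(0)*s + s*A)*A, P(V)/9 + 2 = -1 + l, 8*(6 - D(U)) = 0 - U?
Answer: 2148300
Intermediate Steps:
D(U) = 6 + U/8 (D(U) = 6 - (0 - U)/8 = 6 - (-1)*U/8 = 6 + U/8)
P(V) = -45 (P(V) = -18 + 9*(-1 - 2) = -18 + 9*(-3) = -18 - 27 = -45)
c(s, A) = A*(-45*s + A*s) (c(s, A) = (-45*s + s*A)*A = (-45*s + A*s)*A = A*(-45*s + A*s))
(13*(-11) + D(-4))*c(36, 31) = (13*(-11) + (6 + (1/8)*(-4)))*(31*36*(-45 + 31)) = (-143 + (6 - 1/2))*(31*36*(-14)) = (-143 + 11/2)*(-15624) = -275/2*(-15624) = 2148300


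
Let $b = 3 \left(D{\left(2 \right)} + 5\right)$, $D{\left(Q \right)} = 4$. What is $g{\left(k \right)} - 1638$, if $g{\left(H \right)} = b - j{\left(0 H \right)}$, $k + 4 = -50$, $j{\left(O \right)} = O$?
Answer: $-1611$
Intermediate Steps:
$k = -54$ ($k = -4 - 50 = -54$)
$b = 27$ ($b = 3 \left(4 + 5\right) = 3 \cdot 9 = 27$)
$g{\left(H \right)} = 27$ ($g{\left(H \right)} = 27 - 0 H = 27 - 0 = 27 + 0 = 27$)
$g{\left(k \right)} - 1638 = 27 - 1638 = -1611$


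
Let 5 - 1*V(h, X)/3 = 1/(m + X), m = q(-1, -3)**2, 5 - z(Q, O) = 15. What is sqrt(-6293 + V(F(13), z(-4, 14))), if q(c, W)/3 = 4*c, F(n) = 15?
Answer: I*sqrt(112728170)/134 ≈ 79.234*I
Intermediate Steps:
z(Q, O) = -10 (z(Q, O) = 5 - 1*15 = 5 - 15 = -10)
q(c, W) = 12*c (q(c, W) = 3*(4*c) = 12*c)
m = 144 (m = (12*(-1))**2 = (-12)**2 = 144)
V(h, X) = 15 - 3/(144 + X)
sqrt(-6293 + V(F(13), z(-4, 14))) = sqrt(-6293 + 3*(719 + 5*(-10))/(144 - 10)) = sqrt(-6293 + 3*(719 - 50)/134) = sqrt(-6293 + 3*(1/134)*669) = sqrt(-6293 + 2007/134) = sqrt(-841255/134) = I*sqrt(112728170)/134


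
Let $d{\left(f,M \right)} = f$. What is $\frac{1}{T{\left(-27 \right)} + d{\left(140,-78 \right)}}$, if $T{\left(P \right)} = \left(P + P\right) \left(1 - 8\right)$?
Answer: $\frac{1}{518} \approx 0.0019305$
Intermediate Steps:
$T{\left(P \right)} = - 14 P$ ($T{\left(P \right)} = 2 P \left(-7\right) = - 14 P$)
$\frac{1}{T{\left(-27 \right)} + d{\left(140,-78 \right)}} = \frac{1}{\left(-14\right) \left(-27\right) + 140} = \frac{1}{378 + 140} = \frac{1}{518}$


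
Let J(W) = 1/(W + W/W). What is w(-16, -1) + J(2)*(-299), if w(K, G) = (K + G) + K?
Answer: -398/3 ≈ -132.67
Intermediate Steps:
w(K, G) = G + 2*K (w(K, G) = (G + K) + K = G + 2*K)
J(W) = 1/(1 + W) (J(W) = 1/(W + 1) = 1/(1 + W))
w(-16, -1) + J(2)*(-299) = (-1 + 2*(-16)) - 299/(1 + 2) = (-1 - 32) - 299/3 = -33 + (1/3)*(-299) = -33 - 299/3 = -398/3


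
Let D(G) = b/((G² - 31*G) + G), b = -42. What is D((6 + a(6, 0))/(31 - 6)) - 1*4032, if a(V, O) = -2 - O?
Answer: -6002619/1492 ≈ -4023.2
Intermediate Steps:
D(G) = -42/(G² - 30*G) (D(G) = -42/((G² - 31*G) + G) = -42/(G² - 30*G))
D((6 + a(6, 0))/(31 - 6)) - 1*4032 = -42/(((6 + (-2 - 1*0))/(31 - 6))*(-30 + (6 + (-2 - 1*0))/(31 - 6))) - 1*4032 = -42/(((6 + (-2 + 0))/25)*(-30 + (6 + (-2 + 0))/25)) - 4032 = -42/(((6 - 2)*(1/25))*(-30 + (6 - 2)*(1/25))) - 4032 = -42/((4*(1/25))*(-30 + 4*(1/25))) - 4032 = -42/(4/25*(-30 + 4/25)) - 4032 = -42*25/4/(-746/25) - 4032 = -42*25/4*(-25/746) - 4032 = 13125/1492 - 4032 = -6002619/1492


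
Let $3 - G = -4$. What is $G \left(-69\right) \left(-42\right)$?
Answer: $20286$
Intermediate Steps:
$G = 7$ ($G = 3 - -4 = 3 + 4 = 7$)
$G \left(-69\right) \left(-42\right) = 7 \left(-69\right) \left(-42\right) = \left(-483\right) \left(-42\right) = 20286$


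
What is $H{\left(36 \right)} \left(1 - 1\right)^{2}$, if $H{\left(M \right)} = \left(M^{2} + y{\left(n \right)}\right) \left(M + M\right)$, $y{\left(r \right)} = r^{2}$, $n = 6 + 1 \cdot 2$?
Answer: $0$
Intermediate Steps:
$n = 8$ ($n = 6 + 2 = 8$)
$H{\left(M \right)} = 2 M \left(64 + M^{2}\right)$ ($H{\left(M \right)} = \left(M^{2} + 8^{2}\right) \left(M + M\right) = \left(M^{2} + 64\right) 2 M = \left(64 + M^{2}\right) 2 M = 2 M \left(64 + M^{2}\right)$)
$H{\left(36 \right)} \left(1 - 1\right)^{2} = 2 \cdot 36 \left(64 + 36^{2}\right) \left(1 - 1\right)^{2} = 2 \cdot 36 \left(64 + 1296\right) 0^{2} = 2 \cdot 36 \cdot 1360 \cdot 0 = 97920 \cdot 0 = 0$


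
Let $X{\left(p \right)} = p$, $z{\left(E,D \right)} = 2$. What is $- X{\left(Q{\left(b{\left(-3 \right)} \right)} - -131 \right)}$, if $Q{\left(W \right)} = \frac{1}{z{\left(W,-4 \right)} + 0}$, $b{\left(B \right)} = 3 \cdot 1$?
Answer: $- \frac{263}{2} \approx -131.5$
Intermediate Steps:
$b{\left(B \right)} = 3$
$Q{\left(W \right)} = \frac{1}{2}$ ($Q{\left(W \right)} = \frac{1}{2 + 0} = \frac{1}{2}$)
$- X{\left(Q{\left(b{\left(-3 \right)} \right)} - -131 \right)} = - (\frac{1}{2} - -131) = - (\frac{1}{2} + 131) = \left(-1\right) \frac{263}{2} = - \frac{263}{2}$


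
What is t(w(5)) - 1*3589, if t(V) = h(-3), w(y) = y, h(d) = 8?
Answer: -3581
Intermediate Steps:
t(V) = 8
t(w(5)) - 1*3589 = 8 - 1*3589 = 8 - 3589 = -3581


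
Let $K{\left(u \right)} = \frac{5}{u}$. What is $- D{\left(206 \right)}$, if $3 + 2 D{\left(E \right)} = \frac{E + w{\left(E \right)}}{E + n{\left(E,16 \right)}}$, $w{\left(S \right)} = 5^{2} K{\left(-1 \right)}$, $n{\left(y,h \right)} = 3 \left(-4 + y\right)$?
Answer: $\frac{2355}{1624} \approx 1.4501$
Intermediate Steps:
$n{\left(y,h \right)} = -12 + 3 y$
$w{\left(S \right)} = -125$ ($w{\left(S \right)} = 5^{2} \frac{5}{-1} = 25 \cdot 5 \left(-1\right) = 25 \left(-5\right) = -125$)
$D{\left(E \right)} = - \frac{3}{2} + \frac{-125 + E}{2 \left(-12 + 4 E\right)}$ ($D{\left(E \right)} = - \frac{3}{2} + \frac{\left(E - 125\right) \frac{1}{E + \left(-12 + 3 E\right)}}{2} = - \frac{3}{2} + \frac{\left(-125 + E\right) \frac{1}{-12 + 4 E}}{2} = - \frac{3}{2} + \frac{\frac{1}{-12 + 4 E} \left(-125 + E\right)}{2} = - \frac{3}{2} + \frac{-125 + E}{2 \left(-12 + 4 E\right)}$)
$- D{\left(206 \right)} = - \frac{-89 - 2266}{8 \left(-3 + 206\right)} = - \frac{-89 - 2266}{8 \cdot 203} = - \frac{-2355}{8 \cdot 203} = \left(-1\right) \left(- \frac{2355}{1624}\right) = \frac{2355}{1624}$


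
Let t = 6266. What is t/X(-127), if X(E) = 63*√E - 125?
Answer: -30125/19988 - 15183*I*√127/19988 ≈ -1.5072 - 8.5603*I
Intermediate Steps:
X(E) = -125 + 63*√E
t/X(-127) = 6266/(-125 + 63*√(-127)) = 6266/(-125 + 63*(I*√127)) = 6266/(-125 + 63*I*√127)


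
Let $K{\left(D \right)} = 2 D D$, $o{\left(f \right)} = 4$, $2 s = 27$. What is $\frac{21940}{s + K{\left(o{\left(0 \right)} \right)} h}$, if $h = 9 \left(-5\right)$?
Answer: $- \frac{43880}{2853} \approx -15.38$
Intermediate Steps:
$s = \frac{27}{2}$ ($s = \frac{1}{2} \cdot 27 = \frac{27}{2} \approx 13.5$)
$h = -45$
$K{\left(D \right)} = 2 D^{2}$
$\frac{21940}{s + K{\left(o{\left(0 \right)} \right)} h} = \frac{21940}{\frac{27}{2} + 2 \cdot 4^{2} \left(-45\right)} = \frac{21940}{\frac{27}{2} + 2 \cdot 16 \left(-45\right)} = \frac{21940}{\frac{27}{2} + 32 \left(-45\right)} = \frac{21940}{\frac{27}{2} - 1440} = \frac{21940}{- \frac{2853}{2}} = 21940 \left(- \frac{2}{2853}\right) = - \frac{43880}{2853}$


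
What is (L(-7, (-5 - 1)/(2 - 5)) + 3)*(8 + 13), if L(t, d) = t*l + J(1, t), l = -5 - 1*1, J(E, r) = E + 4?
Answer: 1050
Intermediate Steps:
J(E, r) = 4 + E
l = -6 (l = -5 - 1 = -6)
L(t, d) = 5 - 6*t (L(t, d) = t*(-6) + (4 + 1) = -6*t + 5 = 5 - 6*t)
(L(-7, (-5 - 1)/(2 - 5)) + 3)*(8 + 13) = ((5 - 6*(-7)) + 3)*(8 + 13) = ((5 + 42) + 3)*21 = (47 + 3)*21 = 50*21 = 1050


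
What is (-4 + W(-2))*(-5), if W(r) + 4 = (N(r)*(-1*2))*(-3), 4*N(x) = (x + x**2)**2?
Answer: 10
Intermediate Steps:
N(x) = (x + x**2)**2/4
W(r) = -4 + 3*r**2*(1 + r)**2/2 (W(r) = -4 + ((r**2*(1 + r)**2/4)*(-1*2))*(-3) = -4 + ((r**2*(1 + r)**2/4)*(-2))*(-3) = -4 - r**2*(1 + r)**2/2*(-3) = -4 + 3*r**2*(1 + r)**2/2)
(-4 + W(-2))*(-5) = (-4 + (-4 + (3/2)*(-2)**2*(1 - 2)**2))*(-5) = (-4 + (-4 + (3/2)*4*(-1)**2))*(-5) = (-4 + (-4 + (3/2)*4*1))*(-5) = (-4 + (-4 + 6))*(-5) = (-4 + 2)*(-5) = -2*(-5) = 10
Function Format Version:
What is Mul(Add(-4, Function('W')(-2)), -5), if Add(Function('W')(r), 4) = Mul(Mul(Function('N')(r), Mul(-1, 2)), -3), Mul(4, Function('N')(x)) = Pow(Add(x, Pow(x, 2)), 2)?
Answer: 10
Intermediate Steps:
Function('N')(x) = Mul(Rational(1, 4), Pow(Add(x, Pow(x, 2)), 2))
Function('W')(r) = Add(-4, Mul(Rational(3, 2), Pow(r, 2), Pow(Add(1, r), 2))) (Function('W')(r) = Add(-4, Mul(Mul(Mul(Rational(1, 4), Pow(r, 2), Pow(Add(1, r), 2)), Mul(-1, 2)), -3)) = Add(-4, Mul(Mul(Mul(Rational(1, 4), Pow(r, 2), Pow(Add(1, r), 2)), -2), -3)) = Add(-4, Mul(Mul(Rational(-1, 2), Pow(r, 2), Pow(Add(1, r), 2)), -3)) = Add(-4, Mul(Rational(3, 2), Pow(r, 2), Pow(Add(1, r), 2))))
Mul(Add(-4, Function('W')(-2)), -5) = Mul(Add(-4, Add(-4, Mul(Rational(3, 2), Pow(-2, 2), Pow(Add(1, -2), 2)))), -5) = Mul(Add(-4, Add(-4, Mul(Rational(3, 2), 4, Pow(-1, 2)))), -5) = Mul(Add(-4, Add(-4, Mul(Rational(3, 2), 4, 1))), -5) = Mul(Add(-4, Add(-4, 6)), -5) = Mul(Add(-4, 2), -5) = Mul(-2, -5) = 10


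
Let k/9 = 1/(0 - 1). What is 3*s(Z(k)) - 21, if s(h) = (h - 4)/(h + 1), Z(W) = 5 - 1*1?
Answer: -21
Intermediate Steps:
k = -9 (k = 9/(0 - 1) = 9/(-1) = 9*(-1) = -9)
Z(W) = 4 (Z(W) = 5 - 1 = 4)
s(h) = (-4 + h)/(1 + h)
3*s(Z(k)) - 21 = 3*((-4 + 4)/(1 + 4)) - 21 = 3*(0/5) - 21 = 3*((⅕)*0) - 21 = 3*0 - 21 = 0 - 21 = -21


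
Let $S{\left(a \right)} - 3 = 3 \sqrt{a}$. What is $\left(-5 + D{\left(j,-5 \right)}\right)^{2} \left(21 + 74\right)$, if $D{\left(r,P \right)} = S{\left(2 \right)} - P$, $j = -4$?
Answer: $2565 + 1710 \sqrt{2} \approx 4983.3$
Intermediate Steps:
$S{\left(a \right)} = 3 + 3 \sqrt{a}$
$D{\left(r,P \right)} = 3 - P + 3 \sqrt{2}$ ($D{\left(r,P \right)} = \left(3 + 3 \sqrt{2}\right) - P = 3 - P + 3 \sqrt{2}$)
$\left(-5 + D{\left(j,-5 \right)}\right)^{2} \left(21 + 74\right) = \left(-5 + \left(3 - -5 + 3 \sqrt{2}\right)\right)^{2} \left(21 + 74\right) = \left(-5 + \left(3 + 5 + 3 \sqrt{2}\right)\right)^{2} \cdot 95 = \left(-5 + \left(8 + 3 \sqrt{2}\right)\right)^{2} \cdot 95 = \left(3 + 3 \sqrt{2}\right)^{2} \cdot 95 = 95 \left(3 + 3 \sqrt{2}\right)^{2}$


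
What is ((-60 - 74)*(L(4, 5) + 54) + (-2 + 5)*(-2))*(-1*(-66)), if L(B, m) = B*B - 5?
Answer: -575256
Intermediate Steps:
L(B, m) = -5 + B² (L(B, m) = B² - 5 = -5 + B²)
((-60 - 74)*(L(4, 5) + 54) + (-2 + 5)*(-2))*(-1*(-66)) = ((-60 - 74)*((-5 + 4²) + 54) + (-2 + 5)*(-2))*(-1*(-66)) = (-134*((-5 + 16) + 54) + 3*(-2))*66 = (-134*(11 + 54) - 6)*66 = (-134*65 - 6)*66 = (-8710 - 6)*66 = -8716*66 = -575256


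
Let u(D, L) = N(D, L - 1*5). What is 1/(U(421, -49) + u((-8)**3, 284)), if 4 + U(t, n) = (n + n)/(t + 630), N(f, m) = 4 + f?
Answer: -1051/538210 ≈ -0.0019528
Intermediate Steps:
U(t, n) = -4 + 2*n/(630 + t) (U(t, n) = -4 + (n + n)/(t + 630) = -4 + (2*n)/(630 + t) = -4 + 2*n/(630 + t))
u(D, L) = 4 + D
1/(U(421, -49) + u((-8)**3, 284)) = 1/(2*(-1260 - 49 - 2*421)/(630 + 421) + (4 + (-8)**3)) = 1/(2*(-1260 - 49 - 842)/1051 + (4 - 512)) = 1/(2*(1/1051)*(-2151) - 508) = 1/(-4302/1051 - 508) = 1/(-538210/1051) = -1051/538210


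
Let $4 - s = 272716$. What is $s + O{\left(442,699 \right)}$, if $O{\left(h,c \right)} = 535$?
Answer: $-272177$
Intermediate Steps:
$s = -272712$ ($s = 4 - 272716 = -272712$)
$s + O{\left(442,699 \right)} = -272712 + 535 = -272177$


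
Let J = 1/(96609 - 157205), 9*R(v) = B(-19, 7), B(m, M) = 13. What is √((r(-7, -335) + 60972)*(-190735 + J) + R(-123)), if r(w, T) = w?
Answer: I*√96068587157917748513/90894 ≈ 1.0783e+5*I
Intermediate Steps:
R(v) = 13/9 (R(v) = (⅑)*13 = 13/9)
J = -1/60596 (J = 1/(-60596) = -1/60596 ≈ -1.6503e-5)
√((r(-7, -335) + 60972)*(-190735 + J) + R(-123)) = √((-7 + 60972)*(-190735 - 1/60596) + 13/9) = √(60965*(-11557778061/60596) + 13/9) = √(-704619939488865/60596 + 13/9) = √(-6341579454612037/545364) = I*√96068587157917748513/90894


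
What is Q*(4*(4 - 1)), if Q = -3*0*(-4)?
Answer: 0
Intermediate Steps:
Q = 0 (Q = 0*(-4) = 0)
Q*(4*(4 - 1)) = 0*(4*(4 - 1)) = 0*(4*3) = 0*12 = 0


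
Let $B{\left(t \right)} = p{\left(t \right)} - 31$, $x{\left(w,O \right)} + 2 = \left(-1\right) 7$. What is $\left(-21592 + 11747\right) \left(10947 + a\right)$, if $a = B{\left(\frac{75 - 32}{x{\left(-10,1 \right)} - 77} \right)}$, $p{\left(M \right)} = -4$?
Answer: $-107428640$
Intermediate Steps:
$x{\left(w,O \right)} = -9$ ($x{\left(w,O \right)} = -2 - 7 = -9$)
$B{\left(t \right)} = -35$ ($B{\left(t \right)} = -4 - 31 = -35$)
$a = -35$
$\left(-21592 + 11747\right) \left(10947 + a\right) = \left(-21592 + 11747\right) \left(10947 - 35\right) = \left(-9845\right) 10912 = -107428640$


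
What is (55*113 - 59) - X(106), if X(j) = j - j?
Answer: 6156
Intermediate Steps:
X(j) = 0
(55*113 - 59) - X(106) = (55*113 - 59) - 1*0 = (6215 - 59) + 0 = 6156 + 0 = 6156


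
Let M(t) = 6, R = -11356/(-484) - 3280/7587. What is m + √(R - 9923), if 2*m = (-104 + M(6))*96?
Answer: -4704 + 2*I*√1915388584161/27819 ≈ -4704.0 + 99.499*I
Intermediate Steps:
R = 21142613/918027 (R = -11356*(-1/484) - 3280*1/7587 = 2839/121 - 3280/7587 = 21142613/918027 ≈ 23.030)
m = -4704 (m = ((-104 + 6)*96)/2 = (-98*96)/2 = (½)*(-9408) = -4704)
m + √(R - 9923) = -4704 + √(21142613/918027 - 9923) = -4704 + √(-9088439308/918027) = -4704 + 2*I*√1915388584161/27819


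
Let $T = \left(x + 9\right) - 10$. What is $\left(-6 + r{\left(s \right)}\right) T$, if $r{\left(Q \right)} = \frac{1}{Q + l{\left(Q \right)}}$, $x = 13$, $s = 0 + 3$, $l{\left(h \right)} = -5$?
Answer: $-78$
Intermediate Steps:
$s = 3$
$T = 12$ ($T = \left(13 + 9\right) - 10 = 22 - 10 = 12$)
$r{\left(Q \right)} = \frac{1}{-5 + Q}$ ($r{\left(Q \right)} = \frac{1}{Q - 5} = \frac{1}{-5 + Q}$)
$\left(-6 + r{\left(s \right)}\right) T = \left(-6 + \frac{1}{-5 + 3}\right) 12 = \left(-6 + \frac{1}{-2}\right) 12 = \left(-6 - \frac{1}{2}\right) 12 = \left(- \frac{13}{2}\right) 12 = -78$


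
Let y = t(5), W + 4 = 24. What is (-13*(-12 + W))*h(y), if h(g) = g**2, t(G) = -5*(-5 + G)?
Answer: 0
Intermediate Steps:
W = 20 (W = -4 + 24 = 20)
t(G) = 25 - 5*G
y = 0 (y = 25 - 5*5 = 25 - 25 = 0)
(-13*(-12 + W))*h(y) = -13*(-12 + 20)*0**2 = -13*8*0 = -104*0 = 0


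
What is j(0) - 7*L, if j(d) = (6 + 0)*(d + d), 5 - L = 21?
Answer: 112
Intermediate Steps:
L = -16 (L = 5 - 1*21 = 5 - 21 = -16)
j(d) = 12*d (j(d) = 6*(2*d) = 12*d)
j(0) - 7*L = 12*0 - 7*(-16) = 0 + 112 = 112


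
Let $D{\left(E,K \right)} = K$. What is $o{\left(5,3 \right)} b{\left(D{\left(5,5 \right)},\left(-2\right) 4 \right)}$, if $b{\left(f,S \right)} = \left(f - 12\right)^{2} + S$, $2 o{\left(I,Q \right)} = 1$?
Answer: $\frac{41}{2} \approx 20.5$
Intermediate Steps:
$o{\left(I,Q \right)} = \frac{1}{2}$ ($o{\left(I,Q \right)} = \frac{1}{2} \cdot 1 = \frac{1}{2}$)
$b{\left(f,S \right)} = S + \left(-12 + f\right)^{2}$ ($b{\left(f,S \right)} = \left(f - 12\right)^{2} + S = \left(-12 + f\right)^{2} + S = S + \left(-12 + f\right)^{2}$)
$o{\left(5,3 \right)} b{\left(D{\left(5,5 \right)},\left(-2\right) 4 \right)} = \frac{\left(-2\right) 4 + \left(-12 + 5\right)^{2}}{2} = \frac{-8 + \left(-7\right)^{2}}{2} = \frac{-8 + 49}{2} = \frac{1}{2} \cdot 41 = \frac{41}{2}$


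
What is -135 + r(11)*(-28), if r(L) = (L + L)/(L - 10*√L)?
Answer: -11399/89 + 560*√11/89 ≈ -107.21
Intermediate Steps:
r(L) = 2*L/(L - 10*√L) (r(L) = (2*L)/(L - 10*√L) = 2*L/(L - 10*√L))
-135 + r(11)*(-28) = -135 + (2*11/(11 - 10*√11))*(-28) = -135 + (22/(11 - 10*√11))*(-28) = -135 - 616/(11 - 10*√11)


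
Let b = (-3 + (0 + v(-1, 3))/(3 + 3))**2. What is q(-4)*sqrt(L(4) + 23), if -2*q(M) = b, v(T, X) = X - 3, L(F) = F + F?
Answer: -9*sqrt(31)/2 ≈ -25.055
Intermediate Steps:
L(F) = 2*F
v(T, X) = -3 + X
b = 9 (b = (-3 + (0 + (-3 + 3))/(3 + 3))**2 = (-3 + (0 + 0)/6)**2 = (-3 + 0*(1/6))**2 = (-3 + 0)**2 = (-3)**2 = 9)
q(M) = -9/2 (q(M) = -1/2*9 = -9/2)
q(-4)*sqrt(L(4) + 23) = -9*sqrt(2*4 + 23)/2 = -9*sqrt(8 + 23)/2 = -9*sqrt(31)/2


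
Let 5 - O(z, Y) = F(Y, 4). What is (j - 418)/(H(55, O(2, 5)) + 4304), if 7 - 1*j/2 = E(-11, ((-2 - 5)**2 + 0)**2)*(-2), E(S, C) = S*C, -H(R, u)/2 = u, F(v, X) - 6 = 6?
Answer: -53024/2159 ≈ -24.560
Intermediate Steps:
F(v, X) = 12 (F(v, X) = 6 + 6 = 12)
O(z, Y) = -7 (O(z, Y) = 5 - 1*12 = 5 - 12 = -7)
H(R, u) = -2*u
E(S, C) = C*S
j = -105630 (j = 14 - 2*((-2 - 5)**2 + 0)**2*(-11)*(-2) = 14 - 2*((-7)**2 + 0)**2*(-11)*(-2) = 14 - 2*(49 + 0)**2*(-11)*(-2) = 14 - 2*49**2*(-11)*(-2) = 14 - 2*2401*(-11)*(-2) = 14 - (-52822)*(-2) = 14 - 2*52822 = 14 - 105644 = -105630)
(j - 418)/(H(55, O(2, 5)) + 4304) = (-105630 - 418)/(-2*(-7) + 4304) = -106048/(14 + 4304) = -106048/4318 = -106048*1/4318 = -53024/2159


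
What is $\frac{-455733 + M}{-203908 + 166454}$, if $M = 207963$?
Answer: $\frac{123885}{18727} \approx 6.6153$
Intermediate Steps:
$\frac{-455733 + M}{-203908 + 166454} = \frac{-455733 + 207963}{-203908 + 166454} = - \frac{247770}{-37454} = \left(-247770\right) \left(- \frac{1}{37454}\right) = \frac{123885}{18727}$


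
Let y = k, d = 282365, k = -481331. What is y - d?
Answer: -763696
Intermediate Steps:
y = -481331
y - d = -481331 - 1*282365 = -481331 - 282365 = -763696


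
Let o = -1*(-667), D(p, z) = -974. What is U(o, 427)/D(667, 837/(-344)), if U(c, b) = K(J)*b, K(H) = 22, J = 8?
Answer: -4697/487 ≈ -9.6448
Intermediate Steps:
o = 667
U(c, b) = 22*b
U(o, 427)/D(667, 837/(-344)) = (22*427)/(-974) = 9394*(-1/974) = -4697/487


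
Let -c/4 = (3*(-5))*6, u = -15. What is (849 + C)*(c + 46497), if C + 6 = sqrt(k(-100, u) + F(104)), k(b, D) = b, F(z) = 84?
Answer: 39500451 + 187428*I ≈ 3.95e+7 + 1.8743e+5*I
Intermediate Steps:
c = 360 (c = -4*3*(-5)*6 = -(-60)*6 = -4*(-90) = 360)
C = -6 + 4*I (C = -6 + sqrt(-100 + 84) = -6 + sqrt(-16) = -6 + 4*I ≈ -6.0 + 4.0*I)
(849 + C)*(c + 46497) = (849 + (-6 + 4*I))*(360 + 46497) = (843 + 4*I)*46857 = 39500451 + 187428*I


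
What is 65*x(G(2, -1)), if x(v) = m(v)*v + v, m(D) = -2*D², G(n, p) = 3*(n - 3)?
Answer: 3315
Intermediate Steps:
G(n, p) = -9 + 3*n (G(n, p) = 3*(-3 + n) = -9 + 3*n)
x(v) = v - 2*v³ (x(v) = (-2*v²)*v + v = -2*v³ + v = v - 2*v³)
65*x(G(2, -1)) = 65*((-9 + 3*2) - 2*(-9 + 3*2)³) = 65*((-9 + 6) - 2*(-9 + 6)³) = 65*(-3 - 2*(-3)³) = 65*(-3 - 2*(-27)) = 65*(-3 + 54) = 65*51 = 3315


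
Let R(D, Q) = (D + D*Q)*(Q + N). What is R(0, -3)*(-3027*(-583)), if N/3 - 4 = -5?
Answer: 0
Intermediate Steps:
N = -3 (N = 12 + 3*(-5) = 12 - 15 = -3)
R(D, Q) = (-3 + Q)*(D + D*Q) (R(D, Q) = (D + D*Q)*(Q - 3) = (D + D*Q)*(-3 + Q) = (-3 + Q)*(D + D*Q))
R(0, -3)*(-3027*(-583)) = (0*(-3 + (-3)**2 - 2*(-3)))*(-3027*(-583)) = (0*(-3 + 9 + 6))*1764741 = (0*12)*1764741 = 0*1764741 = 0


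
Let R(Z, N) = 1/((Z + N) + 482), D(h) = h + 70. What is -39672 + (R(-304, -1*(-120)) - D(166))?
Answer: -11892583/298 ≈ -39908.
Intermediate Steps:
D(h) = 70 + h
R(Z, N) = 1/(482 + N + Z) (R(Z, N) = 1/((N + Z) + 482) = 1/(482 + N + Z))
-39672 + (R(-304, -1*(-120)) - D(166)) = -39672 + (1/(482 - 1*(-120) - 304) - (70 + 166)) = -39672 + (1/(482 + 120 - 304) - 1*236) = -39672 + (1/298 - 236) = -39672 - 70327/298 = -11892583/298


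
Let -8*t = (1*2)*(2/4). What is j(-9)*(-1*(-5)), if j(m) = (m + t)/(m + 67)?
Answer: -365/464 ≈ -0.78664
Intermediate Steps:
t = -⅛ (t = -1*2*2/4/8 = -2*(¼)/4 = -1/(4*2) = -⅛*1 = -⅛ ≈ -0.12500)
j(m) = (-⅛ + m)/(67 + m) (j(m) = (m - ⅛)/(m + 67) = (-⅛ + m)/(67 + m))
j(-9)*(-1*(-5)) = ((-⅛ - 9)/(67 - 9))*(-1*(-5)) = (-73/8/58)*5 = ((1/58)*(-73/8))*5 = -73/464*5 = -365/464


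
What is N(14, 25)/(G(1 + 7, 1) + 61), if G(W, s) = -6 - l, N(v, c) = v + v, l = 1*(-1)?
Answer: 1/2 ≈ 0.50000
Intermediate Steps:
l = -1
N(v, c) = 2*v
G(W, s) = -5 (G(W, s) = -6 - 1*(-1) = -6 + 1 = -5)
N(14, 25)/(G(1 + 7, 1) + 61) = (2*14)/(-5 + 61) = 28/56 = 28*(1/56) = 1/2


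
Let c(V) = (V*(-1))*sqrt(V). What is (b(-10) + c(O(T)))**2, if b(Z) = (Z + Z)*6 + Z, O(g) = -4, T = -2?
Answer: 16836 - 2080*I ≈ 16836.0 - 2080.0*I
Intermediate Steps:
c(V) = -V**(3/2) (c(V) = (-V)*sqrt(V) = -V**(3/2))
b(Z) = 13*Z (b(Z) = (2*Z)*6 + Z = 12*Z + Z = 13*Z)
(b(-10) + c(O(T)))**2 = (13*(-10) - (-4)**(3/2))**2 = (-130 - (-8)*I)**2 = (-130 + 8*I)**2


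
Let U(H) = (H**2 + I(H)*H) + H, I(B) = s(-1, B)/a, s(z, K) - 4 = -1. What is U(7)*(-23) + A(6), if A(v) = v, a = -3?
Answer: -1121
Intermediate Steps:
s(z, K) = 3 (s(z, K) = 4 - 1 = 3)
I(B) = -1 (I(B) = 3/(-3) = 3*(-1/3) = -1)
U(H) = H**2 (U(H) = (H**2 - H) + H = H**2)
U(7)*(-23) + A(6) = 7**2*(-23) + 6 = 49*(-23) + 6 = -1127 + 6 = -1121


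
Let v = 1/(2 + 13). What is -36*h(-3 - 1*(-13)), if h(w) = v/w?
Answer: -6/25 ≈ -0.24000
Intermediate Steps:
v = 1/15 ≈ 0.066667
h(w) = 1/(15*w)
-36*h(-3 - 1*(-13)) = -12/(5*(-3 - 1*(-13))) = -12/(5*(-3 + 13)) = -12/(5*10) = -36*1/150 = -6/25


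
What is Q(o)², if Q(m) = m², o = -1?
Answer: 1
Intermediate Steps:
Q(o)² = ((-1)²)² = 1² = 1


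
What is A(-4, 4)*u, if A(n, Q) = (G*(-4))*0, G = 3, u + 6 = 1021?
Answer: 0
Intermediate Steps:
u = 1015 (u = -6 + 1021 = 1015)
A(n, Q) = 0 (A(n, Q) = (3*(-4))*0 = -12*0 = 0)
A(-4, 4)*u = 0*1015 = 0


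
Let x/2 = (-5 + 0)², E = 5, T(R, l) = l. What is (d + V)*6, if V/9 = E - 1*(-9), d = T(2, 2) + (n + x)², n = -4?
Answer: 13464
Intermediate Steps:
x = 50 (x = 2*(-5 + 0)² = 2*(-5)² = 2*25 = 50)
d = 2118 (d = 2 + (-4 + 50)² = 2 + 46² = 2 + 2116 = 2118)
V = 126 (V = 9*(5 - 1*(-9)) = 9*(5 + 9) = 9*14 = 126)
(d + V)*6 = (2118 + 126)*6 = 2244*6 = 13464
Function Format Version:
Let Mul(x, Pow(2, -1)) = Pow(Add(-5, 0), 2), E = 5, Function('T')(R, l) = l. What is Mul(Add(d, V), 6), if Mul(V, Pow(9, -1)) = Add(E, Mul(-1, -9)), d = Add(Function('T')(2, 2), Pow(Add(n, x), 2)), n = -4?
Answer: 13464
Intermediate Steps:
x = 50 (x = Mul(2, Pow(Add(-5, 0), 2)) = Mul(2, Pow(-5, 2)) = Mul(2, 25) = 50)
d = 2118 (d = Add(2, Pow(Add(-4, 50), 2)) = Add(2, Pow(46, 2)) = Add(2, 2116) = 2118)
V = 126 (V = Mul(9, Add(5, Mul(-1, -9))) = Mul(9, Add(5, 9)) = Mul(9, 14) = 126)
Mul(Add(d, V), 6) = Mul(Add(2118, 126), 6) = Mul(2244, 6) = 13464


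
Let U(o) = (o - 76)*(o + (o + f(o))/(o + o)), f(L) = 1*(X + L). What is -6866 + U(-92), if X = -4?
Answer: 193622/23 ≈ 8418.3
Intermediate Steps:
f(L) = -4 + L (f(L) = 1*(-4 + L) = -4 + L)
U(o) = (-76 + o)*(o + (-4 + 2*o)/(2*o)) (U(o) = (o - 76)*(o + (o + (-4 + o))/(o + o)) = (-76 + o)*(o + (-4 + 2*o)/((2*o))) = (-76 + o)*(o + (-4 + 2*o)*(1/(2*o))) = (-76 + o)*(o + (-4 + 2*o)/(2*o)))
-6866 + U(-92) = -6866 + (-78 + (-92)**2 - 75*(-92) + 152/(-92)) = -6866 + (-78 + 8464 + 6900 + 152*(-1/92)) = -6866 + (-78 + 8464 + 6900 - 38/23) = -6866 + 351540/23 = 193622/23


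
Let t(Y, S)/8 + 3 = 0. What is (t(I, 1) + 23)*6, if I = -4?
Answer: -6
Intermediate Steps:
t(Y, S) = -24 (t(Y, S) = -24 + 8*0 = -24 + 0 = -24)
(t(I, 1) + 23)*6 = (-24 + 23)*6 = -1*6 = -6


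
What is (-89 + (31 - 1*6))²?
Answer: 4096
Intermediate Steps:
(-89 + (31 - 1*6))² = (-89 + (31 - 6))² = (-89 + 25)² = (-64)² = 4096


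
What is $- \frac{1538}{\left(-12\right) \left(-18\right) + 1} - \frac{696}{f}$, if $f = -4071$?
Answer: $- \frac{2036722}{294469} \approx -6.9166$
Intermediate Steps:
$- \frac{1538}{\left(-12\right) \left(-18\right) + 1} - \frac{696}{f} = - \frac{1538}{\left(-12\right) \left(-18\right) + 1} - \frac{696}{-4071} = - \frac{1538}{216 + 1} - - \frac{232}{1357} = - \frac{1538}{217} + \frac{232}{1357} = - \frac{2036722}{294469}$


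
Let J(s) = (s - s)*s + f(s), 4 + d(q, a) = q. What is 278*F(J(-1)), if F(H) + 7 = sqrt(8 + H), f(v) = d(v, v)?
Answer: -1946 + 278*sqrt(3) ≈ -1464.5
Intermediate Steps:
d(q, a) = -4 + q
f(v) = -4 + v
J(s) = -4 + s (J(s) = (s - s)*s + (-4 + s) = 0*s + (-4 + s) = 0 + (-4 + s) = -4 + s)
F(H) = -7 + sqrt(8 + H)
278*F(J(-1)) = 278*(-7 + sqrt(8 + (-4 - 1))) = 278*(-7 + sqrt(8 - 5)) = 278*(-7 + sqrt(3)) = -1946 + 278*sqrt(3)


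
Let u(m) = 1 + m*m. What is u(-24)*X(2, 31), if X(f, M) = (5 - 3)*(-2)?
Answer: -2308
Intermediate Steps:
X(f, M) = -4 (X(f, M) = 2*(-2) = -4)
u(m) = 1 + m²
u(-24)*X(2, 31) = (1 + (-24)²)*(-4) = (1 + 576)*(-4) = 577*(-4) = -2308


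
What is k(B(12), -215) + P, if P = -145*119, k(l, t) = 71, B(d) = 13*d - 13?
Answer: -17184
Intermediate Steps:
B(d) = -13 + 13*d
P = -17255
k(B(12), -215) + P = 71 - 17255 = -17184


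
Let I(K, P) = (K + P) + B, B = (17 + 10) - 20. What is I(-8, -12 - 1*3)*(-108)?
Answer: 1728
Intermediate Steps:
B = 7 (B = 27 - 20 = 7)
I(K, P) = 7 + K + P (I(K, P) = (K + P) + 7 = 7 + K + P)
I(-8, -12 - 1*3)*(-108) = (7 - 8 + (-12 - 1*3))*(-108) = (7 - 8 + (-12 - 3))*(-108) = (7 - 8 - 15)*(-108) = -16*(-108) = 1728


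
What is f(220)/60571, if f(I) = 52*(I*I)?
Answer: 2516800/60571 ≈ 41.551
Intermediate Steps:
f(I) = 52*I²
f(220)/60571 = (52*220²)/60571 = (52*48400)*(1/60571) = 2516800*(1/60571) = 2516800/60571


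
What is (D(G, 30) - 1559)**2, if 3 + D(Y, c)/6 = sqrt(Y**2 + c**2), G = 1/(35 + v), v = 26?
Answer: 9374423245/3721 - 18924*sqrt(3348901)/61 ≈ 1.9516e+6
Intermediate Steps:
G = 1/61 (G = 1/(35 + 26) = 1/61 ≈ 0.016393)
D(Y, c) = -18 + 6*sqrt(Y**2 + c**2)
(D(G, 30) - 1559)**2 = ((-18 + 6*sqrt((1/61)**2 + 30**2)) - 1559)**2 = ((-18 + 6*sqrt(1/3721 + 900)) - 1559)**2 = ((-18 + 6*sqrt(3348901/3721)) - 1559)**2 = ((-18 + 6*(sqrt(3348901)/61)) - 1559)**2 = ((-18 + 6*sqrt(3348901)/61) - 1559)**2 = (-1577 + 6*sqrt(3348901)/61)**2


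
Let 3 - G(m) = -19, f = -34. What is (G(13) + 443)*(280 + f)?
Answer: 114390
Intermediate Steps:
G(m) = 22 (G(m) = 3 - 1*(-19) = 3 + 19 = 22)
(G(13) + 443)*(280 + f) = (22 + 443)*(280 - 34) = 465*246 = 114390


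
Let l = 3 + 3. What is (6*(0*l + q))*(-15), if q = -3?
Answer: 270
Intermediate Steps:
l = 6
(6*(0*l + q))*(-15) = (6*(0*6 - 3))*(-15) = (6*(0 - 3))*(-15) = (6*(-3))*(-15) = -18*(-15) = 270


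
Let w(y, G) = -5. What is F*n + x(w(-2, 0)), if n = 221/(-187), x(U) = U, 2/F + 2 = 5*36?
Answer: -4908/979 ≈ -5.0133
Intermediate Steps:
F = 1/89 (F = 2/(-2 + 5*36) = 2/(-2 + 180) = 2/178 = 2*(1/178) = 1/89 ≈ 0.011236)
n = -13/11 (n = 221*(-1/187) = -13/11 ≈ -1.1818)
F*n + x(w(-2, 0)) = (1/89)*(-13/11) - 5 = -13/979 - 5 = -4908/979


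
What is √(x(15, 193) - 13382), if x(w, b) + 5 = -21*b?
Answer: 4*I*√1090 ≈ 132.06*I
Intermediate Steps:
x(w, b) = -5 - 21*b
√(x(15, 193) - 13382) = √((-5 - 21*193) - 13382) = √((-5 - 4053) - 13382) = √(-4058 - 13382) = √(-17440) = 4*I*√1090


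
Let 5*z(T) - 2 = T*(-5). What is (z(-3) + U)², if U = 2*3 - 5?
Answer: 484/25 ≈ 19.360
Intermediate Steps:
z(T) = ⅖ - T (z(T) = ⅖ + (T*(-5))/5 = ⅖ + (-5*T)/5 = ⅖ - T)
U = 1 (U = 6 - 5 = 1)
(z(-3) + U)² = ((⅖ - 1*(-3)) + 1)² = ((⅖ + 3) + 1)² = (17/5 + 1)² = (22/5)² = 484/25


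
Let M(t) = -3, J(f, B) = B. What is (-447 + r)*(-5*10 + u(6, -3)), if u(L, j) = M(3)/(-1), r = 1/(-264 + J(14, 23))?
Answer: 5063216/241 ≈ 21009.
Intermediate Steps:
r = -1/241 (r = 1/(-264 + 23) = 1/(-241) = -1/241 ≈ -0.0041494)
u(L, j) = 3 (u(L, j) = -3/(-1) = -3*(-1) = 3)
(-447 + r)*(-5*10 + u(6, -3)) = (-447 - 1/241)*(-5*10 + 3) = -107728*(-50 + 3)/241 = -107728/241*(-47) = 5063216/241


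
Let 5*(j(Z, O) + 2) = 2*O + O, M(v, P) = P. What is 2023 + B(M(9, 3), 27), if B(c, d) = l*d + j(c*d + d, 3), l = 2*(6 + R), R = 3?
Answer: 12544/5 ≈ 2508.8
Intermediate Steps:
j(Z, O) = -2 + 3*O/5 (j(Z, O) = -2 + (2*O + O)/5 = -2 + (3*O)/5 = -2 + 3*O/5)
l = 18 (l = 2*(6 + 3) = 2*9 = 18)
B(c, d) = -⅕ + 18*d (B(c, d) = 18*d + (-2 + (⅗)*3) = 18*d + (-2 + 9/5) = 18*d - ⅕ = -⅕ + 18*d)
2023 + B(M(9, 3), 27) = 2023 + (-⅕ + 18*27) = 2023 + (-⅕ + 486) = 2023 + 2429/5 = 12544/5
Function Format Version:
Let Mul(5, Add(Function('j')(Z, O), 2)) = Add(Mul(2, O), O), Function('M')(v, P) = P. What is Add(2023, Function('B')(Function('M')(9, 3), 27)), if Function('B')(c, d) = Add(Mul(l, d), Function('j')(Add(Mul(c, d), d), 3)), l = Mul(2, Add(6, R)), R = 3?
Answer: Rational(12544, 5) ≈ 2508.8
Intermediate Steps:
Function('j')(Z, O) = Add(-2, Mul(Rational(3, 5), O)) (Function('j')(Z, O) = Add(-2, Mul(Rational(1, 5), Add(Mul(2, O), O))) = Add(-2, Mul(Rational(1, 5), Mul(3, O))) = Add(-2, Mul(Rational(3, 5), O)))
l = 18 (l = Mul(2, Add(6, 3)) = Mul(2, 9) = 18)
Function('B')(c, d) = Add(Rational(-1, 5), Mul(18, d)) (Function('B')(c, d) = Add(Mul(18, d), Add(-2, Mul(Rational(3, 5), 3))) = Add(Mul(18, d), Add(-2, Rational(9, 5))) = Add(Mul(18, d), Rational(-1, 5)) = Add(Rational(-1, 5), Mul(18, d)))
Add(2023, Function('B')(Function('M')(9, 3), 27)) = Add(2023, Add(Rational(-1, 5), Mul(18, 27))) = Add(2023, Add(Rational(-1, 5), 486)) = Add(2023, Rational(2429, 5)) = Rational(12544, 5)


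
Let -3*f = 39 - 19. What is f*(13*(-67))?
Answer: 17420/3 ≈ 5806.7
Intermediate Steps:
f = -20/3 (f = -(39 - 19)/3 = -⅓*20 = -20/3 ≈ -6.6667)
f*(13*(-67)) = -260*(-67)/3 = -20/3*(-871) = 17420/3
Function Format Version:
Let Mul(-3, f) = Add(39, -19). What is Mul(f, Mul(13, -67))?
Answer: Rational(17420, 3) ≈ 5806.7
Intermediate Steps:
f = Rational(-20, 3) (f = Mul(Rational(-1, 3), Add(39, -19)) = Mul(Rational(-1, 3), 20) = Rational(-20, 3) ≈ -6.6667)
Mul(f, Mul(13, -67)) = Mul(Rational(-20, 3), Mul(13, -67)) = Mul(Rational(-20, 3), -871) = Rational(17420, 3)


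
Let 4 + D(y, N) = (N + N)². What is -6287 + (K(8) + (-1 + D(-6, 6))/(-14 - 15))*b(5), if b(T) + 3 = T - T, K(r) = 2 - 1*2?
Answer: -181906/29 ≈ -6272.6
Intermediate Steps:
K(r) = 0 (K(r) = 2 - 2 = 0)
b(T) = -3 (b(T) = -3 + (T - T) = -3 + 0 = -3)
D(y, N) = -4 + 4*N² (D(y, N) = -4 + (N + N)² = -4 + (2*N)² = -4 + 4*N²)
-6287 + (K(8) + (-1 + D(-6, 6))/(-14 - 15))*b(5) = -6287 + (0 + (-1 + (-4 + 4*6²))/(-14 - 15))*(-3) = -6287 + (0 + (-1 + (-4 + 4*36))/(-29))*(-3) = -6287 + (0 + (-1 + (-4 + 144))*(-1/29))*(-3) = -6287 + (0 + (-1 + 140)*(-1/29))*(-3) = -6287 + (0 + 139*(-1/29))*(-3) = -6287 + (0 - 139/29)*(-3) = -6287 - 139/29*(-3) = -6287 + 417/29 = -181906/29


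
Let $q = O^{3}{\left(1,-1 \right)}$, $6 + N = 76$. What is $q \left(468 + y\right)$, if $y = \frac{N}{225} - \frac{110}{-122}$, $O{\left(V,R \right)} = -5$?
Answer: $- \frac{32199725}{549} \approx -58652.0$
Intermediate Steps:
$N = 70$ ($N = -6 + 76 = 70$)
$q = -125$ ($q = \left(-5\right)^{3} = -125$)
$y = \frac{3329}{2745}$ ($y = \frac{70}{225} - \frac{110}{-122} = 70 \cdot \frac{1}{225} - - \frac{55}{61} = \frac{14}{45} + \frac{55}{61} = \frac{3329}{2745} \approx 1.2127$)
$q \left(468 + y\right) = - 125 \left(468 + \frac{3329}{2745}\right) = \left(-125\right) \frac{1287989}{2745} = - \frac{32199725}{549}$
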